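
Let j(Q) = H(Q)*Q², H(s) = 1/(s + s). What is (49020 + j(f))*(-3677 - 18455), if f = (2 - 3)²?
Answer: -1084921706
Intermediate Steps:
H(s) = 1/(2*s)
f = 1 (f = (-1)² = 1)
j(Q) = Q/2 (j(Q) = (1/(2*Q))*Q² = Q/2)
(49020 + j(f))*(-3677 - 18455) = (49020 + (½)*1)*(-3677 - 18455) = (49020 + ½)*(-22132) = (98041/2)*(-22132) = -1084921706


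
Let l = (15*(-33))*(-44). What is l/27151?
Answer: 21780/27151 ≈ 0.80218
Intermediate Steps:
l = 21780 (l = -495*(-44) = 21780)
l/27151 = 21780/27151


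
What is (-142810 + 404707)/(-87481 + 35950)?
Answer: -87299/17177 ≈ -5.0823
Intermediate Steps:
(-142810 + 404707)/(-87481 + 35950) = 261897/(-51531) = 261897*(-1/51531) = -87299/17177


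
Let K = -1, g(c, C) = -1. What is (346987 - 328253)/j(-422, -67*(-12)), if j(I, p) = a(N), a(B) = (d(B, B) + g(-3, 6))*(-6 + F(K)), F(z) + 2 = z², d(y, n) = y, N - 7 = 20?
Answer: -9367/91 ≈ -102.93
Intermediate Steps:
N = 27 (N = 7 + 20 = 27)
F(z) = -2 + z²
a(B) = 7 - 7*B (a(B) = (B - 1)*(-6 + (-2 + (-1)²)) = (-1 + B)*(-6 + (-2 + 1)) = (-1 + B)*(-6 - 1) = (-1 + B)*(-7) = 7 - 7*B)
j(I, p) = -182 (j(I, p) = 7 - 7*27 = 7 - 189 = -182)
(346987 - 328253)/j(-422, -67*(-12)) = (346987 - 328253)/(-182) = 18734*(-1/182) = -9367/91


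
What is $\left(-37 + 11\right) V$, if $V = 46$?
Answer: $-1196$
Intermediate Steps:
$\left(-37 + 11\right) V = \left(-37 + 11\right) 46 = \left(-26\right) 46 = -1196$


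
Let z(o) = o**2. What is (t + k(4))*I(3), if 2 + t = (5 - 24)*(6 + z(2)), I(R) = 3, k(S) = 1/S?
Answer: -2301/4 ≈ -575.25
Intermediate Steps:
t = -192 (t = -2 + (5 - 24)*(6 + 2**2) = -2 - 19*(6 + 4) = -2 - 19*10 = -2 - 190 = -192)
(t + k(4))*I(3) = (-192 + 1/4)*3 = -767/4*3 = -2301/4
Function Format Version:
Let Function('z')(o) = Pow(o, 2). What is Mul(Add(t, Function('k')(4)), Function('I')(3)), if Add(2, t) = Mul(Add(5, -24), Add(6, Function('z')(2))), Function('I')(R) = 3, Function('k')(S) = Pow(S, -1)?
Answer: Rational(-2301, 4) ≈ -575.25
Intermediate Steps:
t = -192 (t = Add(-2, Mul(Add(5, -24), Add(6, Pow(2, 2)))) = Add(-2, Mul(-19, Add(6, 4))) = Add(-2, Mul(-19, 10)) = Add(-2, -190) = -192)
Mul(Add(t, Function('k')(4)), Function('I')(3)) = Mul(Add(-192, Pow(4, -1)), 3) = Mul(Add(-192, Rational(1, 4)), 3) = Mul(Rational(-767, 4), 3) = Rational(-2301, 4)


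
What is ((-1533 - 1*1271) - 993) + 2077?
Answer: -1720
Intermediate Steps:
((-1533 - 1*1271) - 993) + 2077 = ((-1533 - 1271) - 993) + 2077 = (-2804 - 993) + 2077 = -3797 + 2077 = -1720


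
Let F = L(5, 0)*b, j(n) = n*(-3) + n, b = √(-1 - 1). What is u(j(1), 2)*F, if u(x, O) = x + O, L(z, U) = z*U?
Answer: 0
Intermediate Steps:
b = I*√2 (b = √(-2) = I*√2 ≈ 1.4142*I)
j(n) = -2*n (j(n) = -3*n + n = -2*n)
L(z, U) = U*z
u(x, O) = O + x
F = 0 (F = (0*5)*(I*√2) = 0*(I*√2) = 0)
u(j(1), 2)*F = (2 - 2*1)*0 = (2 - 2)*0 = 0*0 = 0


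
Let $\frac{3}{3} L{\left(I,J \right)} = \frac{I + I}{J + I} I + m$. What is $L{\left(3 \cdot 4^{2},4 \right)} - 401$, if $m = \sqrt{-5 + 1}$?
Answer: $- \frac{4061}{13} + 2 i \approx -312.38 + 2.0 i$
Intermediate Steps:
$m = 2 i$ ($m = \sqrt{-4} = 2 i \approx 2.0 i$)
$L{\left(I,J \right)} = 2 i + \frac{2 I^{2}}{I + J}$ ($L{\left(I,J \right)} = \frac{I + I}{J + I} I + 2 i = \frac{2 I}{I + J} I + 2 i = \frac{2 I^{2}}{I + J} + 2 i = 2 i + \frac{2 I^{2}}{I + J}$)
$L{\left(3 \cdot 4^{2},4 \right)} - 401 = \frac{2 \left(\left(3 \cdot 4^{2}\right)^{2} + i 3 \cdot 4^{2} + i 4\right)}{3 \cdot 4^{2} + 4} - 401 = \frac{2 \left(\left(3 \cdot 16\right)^{2} + i 3 \cdot 16 + 4 i\right)}{3 \cdot 16 + 4} - 401 = \frac{2 \left(48^{2} + i 48 + 4 i\right)}{48 + 4} - 401 = \frac{2 \left(2304 + 48 i + 4 i\right)}{52} - 401 = 2 \cdot \frac{1}{52} \left(2304 + 52 i\right) - 401 = \left(\frac{1152}{13} + 2 i\right) - 401 = - \frac{4061}{13} + 2 i$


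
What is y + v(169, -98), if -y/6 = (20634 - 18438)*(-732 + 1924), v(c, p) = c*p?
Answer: -15722354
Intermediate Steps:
y = -15705792 (y = -6*(20634 - 18438)*(-732 + 1924) = -13176*1192 = -6*2617632 = -15705792)
y + v(169, -98) = -15705792 + 169*(-98) = -15705792 - 16562 = -15722354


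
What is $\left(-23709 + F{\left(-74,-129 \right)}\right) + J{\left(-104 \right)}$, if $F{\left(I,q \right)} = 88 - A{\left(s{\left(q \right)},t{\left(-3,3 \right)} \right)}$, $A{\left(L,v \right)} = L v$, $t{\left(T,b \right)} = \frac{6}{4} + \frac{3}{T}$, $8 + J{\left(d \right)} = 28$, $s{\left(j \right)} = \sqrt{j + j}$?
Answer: $-23601 - \frac{i \sqrt{258}}{2} \approx -23601.0 - 8.0312 i$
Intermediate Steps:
$s{\left(j \right)} = \sqrt{2} \sqrt{j}$ ($s{\left(j \right)} = \sqrt{2 j} = \sqrt{2} \sqrt{j}$)
$J{\left(d \right)} = 20$ ($J{\left(d \right)} = -8 + 28 = 20$)
$t{\left(T,b \right)} = \frac{3}{2} + \frac{3}{T}$ ($t{\left(T,b \right)} = 6 \cdot \frac{1}{4} + \frac{3}{T} = \frac{3}{2} + \frac{3}{T}$)
$F{\left(I,q \right)} = 88 - \frac{\sqrt{2} \sqrt{q}}{2}$ ($F{\left(I,q \right)} = 88 - \sqrt{2} \sqrt{q} \left(\frac{3}{2} + \frac{3}{-3}\right) = 88 - \sqrt{2} \sqrt{q} \left(\frac{3}{2} + 3 \left(- \frac{1}{3}\right)\right) = 88 - \sqrt{2} \sqrt{q} \left(\frac{3}{2} - 1\right) = 88 - \sqrt{2} \sqrt{q} \frac{1}{2} = 88 - \frac{\sqrt{2} \sqrt{q}}{2}$)
$\left(-23709 + F{\left(-74,-129 \right)}\right) + J{\left(-104 \right)} = \left(-23709 + \left(88 - \frac{\sqrt{2} \sqrt{-129}}{2}\right)\right) + 20 = \left(-23709 + \left(88 - \frac{\sqrt{2} i \sqrt{129}}{2}\right)\right) + 20 = \left(-23709 + \left(88 - \frac{i \sqrt{258}}{2}\right)\right) + 20 = \left(-23621 - \frac{i \sqrt{258}}{2}\right) + 20 = -23601 - \frac{i \sqrt{258}}{2}$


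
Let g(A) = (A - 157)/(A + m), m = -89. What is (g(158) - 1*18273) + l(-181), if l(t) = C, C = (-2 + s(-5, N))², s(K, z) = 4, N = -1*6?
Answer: -1260560/69 ≈ -18269.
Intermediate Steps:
N = -6
g(A) = (-157 + A)/(-89 + A) (g(A) = (A - 157)/(A - 89) = (-157 + A)/(-89 + A))
C = 4 (C = (-2 + 4)² = 2² = 4)
l(t) = 4
(g(158) - 1*18273) + l(-181) = ((-157 + 158)/(-89 + 158) - 1*18273) + 4 = (1/69 - 18273) + 4 = -1260836/69 + 4 = -1260560/69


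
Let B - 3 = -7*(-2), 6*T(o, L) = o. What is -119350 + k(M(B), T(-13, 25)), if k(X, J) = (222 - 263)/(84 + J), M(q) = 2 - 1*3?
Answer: -58601096/491 ≈ -1.1935e+5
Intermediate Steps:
T(o, L) = o/6
B = 17 (B = 3 - 7*(-2) = 3 + 14 = 17)
M(q) = -1 (M(q) = 2 - 3 = -1)
k(X, J) = -41/(84 + J)
-119350 + k(M(B), T(-13, 25)) = -119350 - 41/(84 + (1/6)*(-13)) = -119350 - 41/(84 - 13/6) = -119350 - 41/491/6 = -119350 - 41*6/491 = -119350 - 246/491 = -58601096/491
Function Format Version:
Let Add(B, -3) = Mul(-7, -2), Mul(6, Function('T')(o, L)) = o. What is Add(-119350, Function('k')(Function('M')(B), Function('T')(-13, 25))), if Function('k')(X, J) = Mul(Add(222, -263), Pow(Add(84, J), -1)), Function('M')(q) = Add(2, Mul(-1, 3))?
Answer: Rational(-58601096, 491) ≈ -1.1935e+5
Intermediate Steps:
Function('T')(o, L) = Mul(Rational(1, 6), o)
B = 17 (B = Add(3, Mul(-7, -2)) = Add(3, 14) = 17)
Function('M')(q) = -1 (Function('M')(q) = Add(2, -3) = -1)
Function('k')(X, J) = Mul(-41, Pow(Add(84, J), -1))
Add(-119350, Function('k')(Function('M')(B), Function('T')(-13, 25))) = Add(-119350, Mul(-41, Pow(Add(84, Mul(Rational(1, 6), -13)), -1))) = Add(-119350, Mul(-41, Pow(Add(84, Rational(-13, 6)), -1))) = Add(-119350, Mul(-41, Pow(Rational(491, 6), -1))) = Add(-119350, Mul(-41, Rational(6, 491))) = Add(-119350, Rational(-246, 491)) = Rational(-58601096, 491)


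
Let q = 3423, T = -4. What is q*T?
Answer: -13692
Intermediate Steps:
q*T = 3423*(-4) = -13692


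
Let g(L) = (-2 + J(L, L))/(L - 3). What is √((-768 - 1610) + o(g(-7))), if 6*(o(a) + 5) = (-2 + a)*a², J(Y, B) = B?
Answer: I*√23831485/100 ≈ 48.818*I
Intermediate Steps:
g(L) = (-2 + L)/(-3 + L) (g(L) = (-2 + L)/(L - 3) = (-2 + L)/(-3 + L))
o(a) = -5 + a²*(-2 + a)/6 (o(a) = -5 + ((-2 + a)*a²)/6 = -5 + (a²*(-2 + a))/6 = -5 + a²*(-2 + a)/6)
√((-768 - 1610) + o(g(-7))) = √((-768 - 1610) + (-5 - (-2 - 7)²/(-3 - 7)²/3 + ((-2 - 7)/(-3 - 7))³/6)) = √(-2378 + (-5 - (-9/(-10))²/3 + (-9/(-10))³/6)) = √(-2378 + (-5 - (-⅒*(-9))²/3 + (-⅒*(-9))³/6)) = √(-2378 + (-5 - (9/10)²/3 + (9/10)³/6)) = √(-2378 + (-5 - ⅓*81/100 + (⅙)*(729/1000))) = √(-2378 + (-5 - 27/100 + 243/2000)) = √(-2378 - 10297/2000) = √(-4766297/2000) = I*√23831485/100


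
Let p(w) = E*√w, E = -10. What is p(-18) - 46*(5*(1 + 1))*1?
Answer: -460 - 30*I*√2 ≈ -460.0 - 42.426*I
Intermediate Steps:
p(w) = -10*√w
p(-18) - 46*(5*(1 + 1))*1 = -30*I*√2 - 46*(5*(1 + 1))*1 = -30*I*√2 - 46*(5*2)*1 = -30*I*√2 - 46*10*1 = -30*I*√2 - 46*10 = -30*I*√2 - 1*460 = -30*I*√2 - 460 = -460 - 30*I*√2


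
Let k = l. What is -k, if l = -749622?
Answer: 749622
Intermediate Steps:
k = -749622
-k = -1*(-749622) = 749622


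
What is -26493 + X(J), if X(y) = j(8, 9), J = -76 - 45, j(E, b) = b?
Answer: -26484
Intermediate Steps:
J = -121
X(y) = 9
-26493 + X(J) = -26493 + 9 = -26484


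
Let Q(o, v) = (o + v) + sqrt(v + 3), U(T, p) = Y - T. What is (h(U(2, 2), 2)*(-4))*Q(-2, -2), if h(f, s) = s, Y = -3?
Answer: 24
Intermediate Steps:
U(T, p) = -3 - T
Q(o, v) = o + v + sqrt(3 + v) (Q(o, v) = (o + v) + sqrt(3 + v) = o + v + sqrt(3 + v))
(h(U(2, 2), 2)*(-4))*Q(-2, -2) = (2*(-4))*(-2 - 2 + sqrt(3 - 2)) = -8*(-2 - 2 + sqrt(1)) = -8*(-2 - 2 + 1) = -8*(-3) = 24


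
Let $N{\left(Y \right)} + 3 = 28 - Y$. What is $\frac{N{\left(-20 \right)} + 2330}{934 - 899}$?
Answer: $\frac{475}{7} \approx 67.857$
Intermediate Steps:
$N{\left(Y \right)} = 25 - Y$ ($N{\left(Y \right)} = -3 - \left(-28 + Y\right) = 25 - Y$)
$\frac{N{\left(-20 \right)} + 2330}{934 - 899} = \frac{\left(25 - -20\right) + 2330}{934 - 899} = \frac{\left(25 + 20\right) + 2330}{35} = \left(45 + 2330\right) \frac{1}{35} = 2375 \cdot \frac{1}{35} = \frac{475}{7}$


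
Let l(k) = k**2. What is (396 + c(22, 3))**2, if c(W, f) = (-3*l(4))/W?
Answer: 18766224/121 ≈ 1.5509e+5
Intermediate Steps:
c(W, f) = -48/W (c(W, f) = (-3*4**2)/W = (-3*16)/W = -48/W)
(396 + c(22, 3))**2 = (396 - 48/22)**2 = (396 - 48*1/22)**2 = (396 - 24/11)**2 = (4332/11)**2 = 18766224/121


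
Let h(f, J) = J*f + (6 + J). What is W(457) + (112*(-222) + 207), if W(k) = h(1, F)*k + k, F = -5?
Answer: -26028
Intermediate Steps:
h(f, J) = 6 + J + J*f
W(k) = -3*k (W(k) = (6 - 5 - 5*1)*k + k = (6 - 5 - 5)*k + k = -4*k + k = -3*k)
W(457) + (112*(-222) + 207) = -3*457 + (112*(-222) + 207) = -1371 + (-24864 + 207) = -1371 - 24657 = -26028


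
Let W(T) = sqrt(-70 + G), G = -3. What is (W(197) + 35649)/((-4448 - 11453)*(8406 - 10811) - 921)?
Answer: 35649/38240984 + I*sqrt(73)/38240984 ≈ 0.00093222 + 2.2343e-7*I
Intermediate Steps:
W(T) = I*sqrt(73) (W(T) = sqrt(-70 - 3) = sqrt(-73) = I*sqrt(73))
(W(197) + 35649)/((-4448 - 11453)*(8406 - 10811) - 921) = (I*sqrt(73) + 35649)/((-4448 - 11453)*(8406 - 10811) - 921) = (35649 + I*sqrt(73))/(-15901*(-2405) - 921) = (35649 + I*sqrt(73))/(38241905 - 921) = (35649 + I*sqrt(73))/38240984 = (35649 + I*sqrt(73))*(1/38240984) = 35649/38240984 + I*sqrt(73)/38240984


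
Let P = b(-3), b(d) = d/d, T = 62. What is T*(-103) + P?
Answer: -6385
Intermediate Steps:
b(d) = 1
P = 1
T*(-103) + P = 62*(-103) + 1 = -6386 + 1 = -6385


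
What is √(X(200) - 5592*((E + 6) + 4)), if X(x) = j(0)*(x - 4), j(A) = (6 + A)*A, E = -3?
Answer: 2*I*√9786 ≈ 197.85*I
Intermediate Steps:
j(A) = A*(6 + A)
X(x) = 0 (X(x) = (0*(6 + 0))*(x - 4) = (0*6)*(-4 + x) = 0*(-4 + x) = 0)
√(X(200) - 5592*((E + 6) + 4)) = √(0 - 5592*((-3 + 6) + 4)) = √(0 - 5592*(3 + 4)) = √(0 - 5592*7) = √(0 - 39144) = √(-39144) = 2*I*√9786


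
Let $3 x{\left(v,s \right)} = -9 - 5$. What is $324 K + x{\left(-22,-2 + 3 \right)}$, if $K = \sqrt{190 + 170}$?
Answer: $- \frac{14}{3} + 1944 \sqrt{10} \approx 6142.8$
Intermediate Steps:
$x{\left(v,s \right)} = - \frac{14}{3}$ ($x{\left(v,s \right)} = \frac{-9 - 5}{3} = \frac{1}{3} \left(-14\right) = - \frac{14}{3}$)
$K = 6 \sqrt{10}$ ($K = \sqrt{360} = 6 \sqrt{10} \approx 18.974$)
$324 K + x{\left(-22,-2 + 3 \right)} = 324 \cdot 6 \sqrt{10} - \frac{14}{3} = 1944 \sqrt{10} - \frac{14}{3} = - \frac{14}{3} + 1944 \sqrt{10}$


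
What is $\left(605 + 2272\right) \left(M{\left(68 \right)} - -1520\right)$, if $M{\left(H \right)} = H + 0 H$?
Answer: $4568676$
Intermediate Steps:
$M{\left(H \right)} = H$ ($M{\left(H \right)} = H + 0 = H$)
$\left(605 + 2272\right) \left(M{\left(68 \right)} - -1520\right) = \left(605 + 2272\right) \left(68 - -1520\right) = 2877 \left(68 + \left(-436 + 1956\right)\right) = 2877 \left(68 + 1520\right) = 2877 \cdot 1588 = 4568676$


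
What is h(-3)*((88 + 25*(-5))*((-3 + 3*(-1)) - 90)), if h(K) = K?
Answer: -10656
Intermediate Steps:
h(-3)*((88 + 25*(-5))*((-3 + 3*(-1)) - 90)) = -3*(88 + 25*(-5))*((-3 + 3*(-1)) - 90) = -3*(88 - 125)*((-3 - 3) - 90) = -(-111)*(-6 - 90) = -(-111)*(-96) = -3*3552 = -10656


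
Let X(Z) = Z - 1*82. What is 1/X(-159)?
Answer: -1/241 ≈ -0.0041494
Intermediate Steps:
X(Z) = -82 + Z (X(Z) = Z - 82 = -82 + Z)
1/X(-159) = 1/(-82 - 159) = 1/(-241) = -1/241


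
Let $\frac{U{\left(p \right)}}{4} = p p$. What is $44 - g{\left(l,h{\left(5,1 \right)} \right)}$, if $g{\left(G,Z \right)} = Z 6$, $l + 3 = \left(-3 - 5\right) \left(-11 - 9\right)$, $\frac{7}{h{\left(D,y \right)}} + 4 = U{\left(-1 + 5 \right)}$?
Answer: $\frac{433}{10} \approx 43.3$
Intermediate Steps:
$U{\left(p \right)} = 4 p^{2}$ ($U{\left(p \right)} = 4 p p = 4 p^{2}$)
$h{\left(D,y \right)} = \frac{7}{60}$ ($h{\left(D,y \right)} = \frac{7}{-4 + 4 \left(-1 + 5\right)^{2}} = \frac{7}{-4 + 4 \cdot 4^{2}} = \frac{7}{-4 + 4 \cdot 16} = \frac{7}{-4 + 64} = \frac{7}{60}$)
$l = 157$ ($l = -3 + \left(-3 - 5\right) \left(-11 - 9\right) = -3 - -160 = -3 + 160 = 157$)
$g{\left(G,Z \right)} = 6 Z$
$44 - g{\left(l,h{\left(5,1 \right)} \right)} = 44 - 6 \cdot \frac{7}{60} = 44 - \frac{7}{10} = \frac{433}{10}$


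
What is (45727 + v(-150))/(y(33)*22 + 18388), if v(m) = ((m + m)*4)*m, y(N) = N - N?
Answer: 225727/18388 ≈ 12.276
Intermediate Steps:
y(N) = 0
v(m) = 8*m**2 (v(m) = ((2*m)*4)*m = (8*m)*m = 8*m**2)
(45727 + v(-150))/(y(33)*22 + 18388) = (45727 + 8*(-150)**2)/(0*22 + 18388) = (45727 + 8*22500)/(0 + 18388) = (45727 + 180000)/18388 = 225727*(1/18388) = 225727/18388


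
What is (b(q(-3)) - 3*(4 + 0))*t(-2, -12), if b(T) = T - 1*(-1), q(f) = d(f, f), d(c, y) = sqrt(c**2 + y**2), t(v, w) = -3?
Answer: 33 - 9*sqrt(2) ≈ 20.272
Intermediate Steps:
q(f) = sqrt(2)*sqrt(f**2) (q(f) = sqrt(f**2 + f**2) = sqrt(2*f**2) = sqrt(2)*sqrt(f**2))
b(T) = 1 + T (b(T) = T + 1 = 1 + T)
(b(q(-3)) - 3*(4 + 0))*t(-2, -12) = ((1 + sqrt(2)*sqrt((-3)**2)) - 3*(4 + 0))*(-3) = ((1 + sqrt(2)*sqrt(9)) - 3*4)*(-3) = ((1 + sqrt(2)*3) - 12)*(-3) = ((1 + 3*sqrt(2)) - 12)*(-3) = (-11 + 3*sqrt(2))*(-3) = 33 - 9*sqrt(2)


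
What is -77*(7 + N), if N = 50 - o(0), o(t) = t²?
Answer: -4389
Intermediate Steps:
N = 50 (N = 50 - 1*0² = 50 - 1*0 = 50 + 0 = 50)
-77*(7 + N) = -77*(7 + 50) = -77*57 = -4389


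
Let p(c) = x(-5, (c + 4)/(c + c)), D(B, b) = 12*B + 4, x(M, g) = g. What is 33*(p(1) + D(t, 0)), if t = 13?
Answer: 10725/2 ≈ 5362.5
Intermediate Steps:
D(B, b) = 4 + 12*B
p(c) = (4 + c)/(2*c) (p(c) = (c + 4)/(c + c) = (4 + c)/((2*c)) = (4 + c)*(1/(2*c)) = (4 + c)/(2*c))
33*(p(1) + D(t, 0)) = 33*((½)*(4 + 1)/1 + (4 + 12*13)) = 33*((½)*1*5 + (4 + 156)) = 33*(5/2 + 160) = 33*(325/2) = 10725/2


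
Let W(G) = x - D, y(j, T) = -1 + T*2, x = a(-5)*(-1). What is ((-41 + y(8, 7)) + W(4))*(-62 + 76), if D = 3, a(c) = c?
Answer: -364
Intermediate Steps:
x = 5 (x = -5*(-1) = 5)
y(j, T) = -1 + 2*T
W(G) = 2 (W(G) = 5 - 1*3 = 5 - 3 = 2)
((-41 + y(8, 7)) + W(4))*(-62 + 76) = ((-41 + (-1 + 2*7)) + 2)*(-62 + 76) = ((-41 + (-1 + 14)) + 2)*14 = ((-41 + 13) + 2)*14 = (-28 + 2)*14 = -26*14 = -364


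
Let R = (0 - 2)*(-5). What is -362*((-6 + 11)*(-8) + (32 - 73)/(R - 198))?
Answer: 1353699/94 ≈ 14401.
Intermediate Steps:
R = 10 (R = -2*(-5) = 10)
-362*((-6 + 11)*(-8) + (32 - 73)/(R - 198)) = -362*((-6 + 11)*(-8) + (32 - 73)/(10 - 198)) = -362*(5*(-8) - 41/(-188)) = -362*(-40 - 41*(-1/188)) = -362*(-40 + 41/188) = -362*(-7479/188) = 1353699/94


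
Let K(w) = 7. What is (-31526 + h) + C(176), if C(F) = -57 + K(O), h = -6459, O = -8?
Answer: -38035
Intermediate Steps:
C(F) = -50 (C(F) = -57 + 7 = -50)
(-31526 + h) + C(176) = (-31526 - 6459) - 50 = -37985 - 50 = -38035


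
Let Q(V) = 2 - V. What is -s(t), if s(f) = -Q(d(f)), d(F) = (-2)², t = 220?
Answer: -2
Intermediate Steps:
d(F) = 4
s(f) = 2 (s(f) = -(2 - 1*4) = -(2 - 4) = -1*(-2) = 2)
-s(t) = -1*2 = -2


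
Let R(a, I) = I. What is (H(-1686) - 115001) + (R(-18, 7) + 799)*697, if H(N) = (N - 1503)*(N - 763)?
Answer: 8256642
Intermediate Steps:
H(N) = (-1503 + N)*(-763 + N)
(H(-1686) - 115001) + (R(-18, 7) + 799)*697 = ((1146789 + (-1686)² - 2266*(-1686)) - 115001) + (7 + 799)*697 = ((1146789 + 2842596 + 3820476) - 115001) + 806*697 = (7809861 - 115001) + 561782 = 7694860 + 561782 = 8256642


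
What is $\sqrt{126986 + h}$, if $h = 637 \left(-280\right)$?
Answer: $i \sqrt{51374} \approx 226.66 i$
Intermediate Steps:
$h = -178360$
$\sqrt{126986 + h} = \sqrt{126986 - 178360} = \sqrt{-51374} = i \sqrt{51374}$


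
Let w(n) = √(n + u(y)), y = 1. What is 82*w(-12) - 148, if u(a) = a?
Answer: -148 + 82*I*√11 ≈ -148.0 + 271.96*I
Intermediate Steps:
w(n) = √(1 + n) (w(n) = √(n + 1) = √(1 + n))
82*w(-12) - 148 = 82*√(1 - 12) - 148 = 82*√(-11) - 148 = 82*(I*√11) - 148 = 82*I*√11 - 148 = -148 + 82*I*√11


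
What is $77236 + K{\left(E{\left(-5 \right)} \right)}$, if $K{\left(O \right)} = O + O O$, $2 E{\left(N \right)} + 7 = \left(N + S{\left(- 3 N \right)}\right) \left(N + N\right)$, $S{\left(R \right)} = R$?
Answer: $\frac{320179}{4} \approx 80045.0$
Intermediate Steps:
$E{\left(N \right)} = - \frac{7}{2} - 2 N^{2}$ ($E{\left(N \right)} = - \frac{7}{2} + \frac{\left(N - 3 N\right) \left(N + N\right)}{2} = - \frac{7}{2} + \frac{- 2 N 2 N}{2} = - \frac{7}{2} + \frac{\left(-4\right) N^{2}}{2} = - \frac{7}{2} - 2 N^{2}$)
$K{\left(O \right)} = O + O^{2}$
$77236 + K{\left(E{\left(-5 \right)} \right)} = 77236 + \left(- \frac{7}{2} - 2 \left(-5\right)^{2}\right) \left(1 - \left(\frac{7}{2} + 2 \left(-5\right)^{2}\right)\right) = 77236 + \left(- \frac{7}{2} - 50\right) \left(1 - \frac{107}{2}\right) = 77236 - \frac{107 \left(1 - \frac{107}{2}\right)}{2} = 77236 - - \frac{11235}{4} = 77236 + \frac{11235}{4} = \frac{320179}{4}$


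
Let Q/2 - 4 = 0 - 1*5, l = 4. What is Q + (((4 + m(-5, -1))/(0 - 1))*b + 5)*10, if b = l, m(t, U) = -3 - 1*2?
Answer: 88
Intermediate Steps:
m(t, U) = -5 (m(t, U) = -3 - 2 = -5)
b = 4
Q = -2 (Q = 8 + 2*(0 - 1*5) = 8 + 2*(0 - 5) = 8 + 2*(-5) = 8 - 10 = -2)
Q + (((4 + m(-5, -1))/(0 - 1))*b + 5)*10 = -2 + (((4 - 5)/(0 - 1))*4 + 5)*10 = -2 + (-1/(-1)*4 + 5)*10 = -2 + (-1*(-1)*4 + 5)*10 = -2 + (1*4 + 5)*10 = -2 + (4 + 5)*10 = -2 + 9*10 = -2 + 90 = 88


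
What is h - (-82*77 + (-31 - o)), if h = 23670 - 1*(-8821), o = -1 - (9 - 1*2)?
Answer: 38828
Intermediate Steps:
o = -8 (o = -1 - (9 - 2) = -1 - 1*7 = -1 - 7 = -8)
h = 32491 (h = 23670 + 8821 = 32491)
h - (-82*77 + (-31 - o)) = 32491 - (-82*77 + (-31 - 1*(-8))) = 32491 - (-6314 + (-31 + 8)) = 32491 - (-6314 - 23) = 32491 - 1*(-6337) = 32491 + 6337 = 38828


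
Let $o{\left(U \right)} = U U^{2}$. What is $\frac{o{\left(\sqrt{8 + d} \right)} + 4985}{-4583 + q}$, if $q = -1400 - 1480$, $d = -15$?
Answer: $- \frac{4985}{7463} + \frac{7 i \sqrt{7}}{7463} \approx -0.66796 + 0.0024816 i$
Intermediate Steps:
$q = -2880$ ($q = -1400 - 1480 = -2880$)
$o{\left(U \right)} = U^{3}$
$\frac{o{\left(\sqrt{8 + d} \right)} + 4985}{-4583 + q} = \frac{\left(\sqrt{8 - 15}\right)^{3} + 4985}{-4583 - 2880} = \frac{\left(\sqrt{-7}\right)^{3} + 4985}{-7463} = \left(\left(i \sqrt{7}\right)^{3} + 4985\right) \left(- \frac{1}{7463}\right) = \left(- 7 i \sqrt{7} + 4985\right) \left(- \frac{1}{7463}\right) = \left(4985 - 7 i \sqrt{7}\right) \left(- \frac{1}{7463}\right) = - \frac{4985}{7463} + \frac{7 i \sqrt{7}}{7463}$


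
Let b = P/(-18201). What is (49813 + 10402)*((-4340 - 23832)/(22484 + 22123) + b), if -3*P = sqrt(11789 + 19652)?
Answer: -1696376980/44607 + 60215*sqrt(31441)/54603 ≈ -37834.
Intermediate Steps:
P = -sqrt(31441)/3 (P = -sqrt(11789 + 19652)/3 = -sqrt(31441)/3 ≈ -59.105)
b = sqrt(31441)/54603 (b = -sqrt(31441)/3/(-18201) = -sqrt(31441)/3*(-1/18201) = sqrt(31441)/54603 ≈ 0.0032474)
(49813 + 10402)*((-4340 - 23832)/(22484 + 22123) + b) = (49813 + 10402)*((-4340 - 23832)/(22484 + 22123) + sqrt(31441)/54603) = 60215*(-28172/44607 + sqrt(31441)/54603) = -1696376980/44607 + 60215*sqrt(31441)/54603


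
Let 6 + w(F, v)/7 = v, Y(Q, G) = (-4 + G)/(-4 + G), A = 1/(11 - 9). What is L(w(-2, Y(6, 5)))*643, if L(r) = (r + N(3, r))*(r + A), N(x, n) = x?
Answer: 709872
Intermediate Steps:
A = 1/2 ≈ 0.50000
Y(Q, G) = 1
w(F, v) = -42 + 7*v
L(r) = (1/2 + r)*(3 + r) (L(r) = (r + 3)*(r + 1/2) = (3 + r)*(1/2 + r) = (1/2 + r)*(3 + r))
L(w(-2, Y(6, 5)))*643 = (3/2 + (-42 + 7*1)**2 + 7*(-42 + 7*1)/2)*643 = (3/2 + (-42 + 7)**2 + 7*(-42 + 7)/2)*643 = (3/2 + (-35)**2 + (7/2)*(-35))*643 = (3/2 + 1225 - 245/2)*643 = 1104*643 = 709872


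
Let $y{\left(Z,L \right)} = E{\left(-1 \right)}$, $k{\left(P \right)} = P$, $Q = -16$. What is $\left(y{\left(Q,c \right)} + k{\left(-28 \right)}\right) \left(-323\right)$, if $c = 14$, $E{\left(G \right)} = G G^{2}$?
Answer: $9367$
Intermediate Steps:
$E{\left(G \right)} = G^{3}$
$y{\left(Z,L \right)} = -1$ ($y{\left(Z,L \right)} = \left(-1\right)^{3} = -1$)
$\left(y{\left(Q,c \right)} + k{\left(-28 \right)}\right) \left(-323\right) = \left(-1 - 28\right) \left(-323\right) = \left(-29\right) \left(-323\right) = 9367$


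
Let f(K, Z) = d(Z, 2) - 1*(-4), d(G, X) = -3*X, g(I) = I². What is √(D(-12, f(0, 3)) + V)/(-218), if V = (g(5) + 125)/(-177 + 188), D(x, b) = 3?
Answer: -√2013/2398 ≈ -0.018710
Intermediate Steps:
f(K, Z) = -2 (f(K, Z) = -3*2 - 1*(-4) = -6 + 4 = -2)
V = 150/11 (V = (5² + 125)/(-177 + 188) = (25 + 125)/11 = 150*(1/11) = 150/11 ≈ 13.636)
√(D(-12, f(0, 3)) + V)/(-218) = √(3 + 150/11)/(-218) = √(183/11)*(-1/218) = (√2013/11)*(-1/218) = -√2013/2398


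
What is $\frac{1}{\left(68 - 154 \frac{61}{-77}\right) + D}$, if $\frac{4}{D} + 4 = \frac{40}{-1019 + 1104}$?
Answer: $\frac{15}{2833} \approx 0.0052947$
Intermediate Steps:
$D = - \frac{17}{15}$ ($D = \frac{4}{-4 + \frac{40}{-1019 + 1104}} = \frac{4}{-4 + \frac{40}{85}} = \frac{4}{-4 + 40 \cdot \frac{1}{85}} = \frac{4}{-4 + \frac{8}{17}} = \frac{4}{- \frac{60}{17}} = 4 \left(- \frac{17}{60}\right) = - \frac{17}{15} \approx -1.1333$)
$\frac{1}{\left(68 - 154 \frac{61}{-77}\right) + D} = \frac{1}{\left(68 - 154 \frac{61}{-77}\right) - \frac{17}{15}} = \frac{1}{\left(68 - 154 \cdot 61 \left(- \frac{1}{77}\right)\right) - \frac{17}{15}} = \frac{1}{\left(68 - -122\right) - \frac{17}{15}} = \frac{1}{\left(68 + 122\right) - \frac{17}{15}} = \frac{1}{190 - \frac{17}{15}} = \frac{1}{\frac{2833}{15}} = \frac{15}{2833}$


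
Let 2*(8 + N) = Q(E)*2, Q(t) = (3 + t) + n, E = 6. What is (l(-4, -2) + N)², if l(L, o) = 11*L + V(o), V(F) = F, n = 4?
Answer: 1681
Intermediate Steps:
Q(t) = 7 + t (Q(t) = (3 + t) + 4 = 7 + t)
l(L, o) = o + 11*L (l(L, o) = 11*L + o = o + 11*L)
N = 5 (N = -8 + ((7 + 6)*2)/2 = -8 + (13*2)/2 = -8 + (½)*26 = -8 + 13 = 5)
(l(-4, -2) + N)² = ((-2 + 11*(-4)) + 5)² = ((-2 - 44) + 5)² = (-46 + 5)² = (-41)² = 1681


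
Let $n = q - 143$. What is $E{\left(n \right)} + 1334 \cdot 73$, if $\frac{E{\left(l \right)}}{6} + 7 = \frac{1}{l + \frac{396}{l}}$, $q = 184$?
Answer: $\frac{202175426}{2077} \approx 97340.0$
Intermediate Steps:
$n = 41$ ($n = 184 - 143 = 41$)
$E{\left(l \right)} = -42 + \frac{6}{l + \frac{396}{l}}$
$E{\left(n \right)} + 1334 \cdot 73 = \frac{6 \left(-2772 + 41 - 7 \cdot 41^{2}\right)}{396 + 41^{2}} + 1334 \cdot 73 = \frac{6 \left(-2772 + 41 - 11767\right)}{396 + 1681} + 97382 = \frac{6 \left(-2772 + 41 - 11767\right)}{2077} + 97382 = 6 \cdot \frac{1}{2077} \left(-14498\right) + 97382 = - \frac{86988}{2077} + 97382 = \frac{202175426}{2077}$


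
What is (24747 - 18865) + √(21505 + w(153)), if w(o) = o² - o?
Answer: 5882 + √44761 ≈ 6093.6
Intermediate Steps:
(24747 - 18865) + √(21505 + w(153)) = (24747 - 18865) + √(21505 + 153*(-1 + 153)) = 5882 + √(21505 + 153*152) = 5882 + √(21505 + 23256) = 5882 + √44761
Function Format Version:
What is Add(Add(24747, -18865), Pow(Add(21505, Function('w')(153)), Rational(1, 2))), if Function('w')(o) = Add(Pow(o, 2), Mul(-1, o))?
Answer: Add(5882, Pow(44761, Rational(1, 2))) ≈ 6093.6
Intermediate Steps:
Add(Add(24747, -18865), Pow(Add(21505, Function('w')(153)), Rational(1, 2))) = Add(Add(24747, -18865), Pow(Add(21505, Mul(153, Add(-1, 153))), Rational(1, 2))) = Add(5882, Pow(Add(21505, Mul(153, 152)), Rational(1, 2))) = Add(5882, Pow(Add(21505, 23256), Rational(1, 2))) = Add(5882, Pow(44761, Rational(1, 2)))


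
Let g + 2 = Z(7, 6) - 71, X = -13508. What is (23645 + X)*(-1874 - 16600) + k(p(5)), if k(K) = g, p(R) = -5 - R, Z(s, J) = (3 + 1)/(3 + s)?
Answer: -936355053/5 ≈ -1.8727e+8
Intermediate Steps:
Z(s, J) = 4/(3 + s)
g = -363/5 (g = -2 + (4/(3 + 7) - 71) = -2 + (4/10 - 71) = -2 + (4*(⅒) - 71) = -2 + (⅖ - 71) = -2 - 353/5 = -363/5 ≈ -72.600)
k(K) = -363/5
(23645 + X)*(-1874 - 16600) + k(p(5)) = (23645 - 13508)*(-1874 - 16600) - 363/5 = 10137*(-18474) - 363/5 = -187270938 - 363/5 = -936355053/5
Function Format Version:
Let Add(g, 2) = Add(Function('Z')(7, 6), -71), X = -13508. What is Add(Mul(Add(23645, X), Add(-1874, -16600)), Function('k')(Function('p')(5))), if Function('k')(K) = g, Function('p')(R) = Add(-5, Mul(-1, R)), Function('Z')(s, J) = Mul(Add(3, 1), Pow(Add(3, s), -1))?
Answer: Rational(-936355053, 5) ≈ -1.8727e+8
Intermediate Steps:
Function('Z')(s, J) = Mul(4, Pow(Add(3, s), -1))
g = Rational(-363, 5) (g = Add(-2, Add(Mul(4, Pow(Add(3, 7), -1)), -71)) = Add(-2, Add(Mul(4, Pow(10, -1)), -71)) = Add(-2, Add(Mul(4, Rational(1, 10)), -71)) = Add(-2, Add(Rational(2, 5), -71)) = Add(-2, Rational(-353, 5)) = Rational(-363, 5) ≈ -72.600)
Function('k')(K) = Rational(-363, 5)
Add(Mul(Add(23645, X), Add(-1874, -16600)), Function('k')(Function('p')(5))) = Add(Mul(Add(23645, -13508), Add(-1874, -16600)), Rational(-363, 5)) = Add(Mul(10137, -18474), Rational(-363, 5)) = Add(-187270938, Rational(-363, 5)) = Rational(-936355053, 5)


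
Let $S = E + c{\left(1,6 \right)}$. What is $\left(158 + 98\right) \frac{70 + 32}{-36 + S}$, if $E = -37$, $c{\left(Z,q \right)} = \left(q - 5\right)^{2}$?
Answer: $- \frac{1088}{3} \approx -362.67$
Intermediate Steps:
$c{\left(Z,q \right)} = \left(-5 + q\right)^{2}$
$S = -36$ ($S = -37 + \left(-5 + 6\right)^{2} = -37 + 1^{2} = -37 + 1 = -36$)
$\left(158 + 98\right) \frac{70 + 32}{-36 + S} = \left(158 + 98\right) \frac{70 + 32}{-36 - 36} = 256 \frac{102}{-72} = 256 \cdot 102 \left(- \frac{1}{72}\right) = 256 \left(- \frac{17}{12}\right) = - \frac{1088}{3}$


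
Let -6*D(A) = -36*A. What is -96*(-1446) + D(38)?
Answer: 139044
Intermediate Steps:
D(A) = 6*A (D(A) = -(-6)*A = 6*A)
-96*(-1446) + D(38) = -96*(-1446) + 6*38 = 138816 + 228 = 139044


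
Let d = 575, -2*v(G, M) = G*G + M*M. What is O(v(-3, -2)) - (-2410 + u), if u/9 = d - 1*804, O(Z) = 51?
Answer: 4522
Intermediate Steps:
v(G, M) = -G²/2 - M²/2 (v(G, M) = -(G*G + M*M)/2 = -(G² + M²)/2 = -G²/2 - M²/2)
u = -2061 (u = 9*(575 - 1*804) = 9*(575 - 804) = 9*(-229) = -2061)
O(v(-3, -2)) - (-2410 + u) = 51 - (-2410 - 2061) = 51 - 1*(-4471) = 51 + 4471 = 4522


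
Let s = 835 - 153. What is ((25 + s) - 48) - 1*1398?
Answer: -739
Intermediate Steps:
s = 682
((25 + s) - 48) - 1*1398 = ((25 + 682) - 48) - 1*1398 = (707 - 48) - 1398 = 659 - 1398 = -739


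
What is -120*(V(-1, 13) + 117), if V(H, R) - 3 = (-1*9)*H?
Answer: -15480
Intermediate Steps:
V(H, R) = 3 - 9*H (V(H, R) = 3 + (-1*9)*H = 3 - 9*H)
-120*(V(-1, 13) + 117) = -120*((3 - 9*(-1)) + 117) = -120*((3 + 9) + 117) = -120*(12 + 117) = -120*129 = -15480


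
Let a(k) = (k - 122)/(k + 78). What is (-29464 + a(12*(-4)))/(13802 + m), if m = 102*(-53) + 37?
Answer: -88409/25299 ≈ -3.4946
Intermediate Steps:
m = -5369 (m = -5406 + 37 = -5369)
a(k) = (-122 + k)/(78 + k)
(-29464 + a(12*(-4)))/(13802 + m) = (-29464 + (-122 + 12*(-4))/(78 + 12*(-4)))/(13802 - 5369) = (-29464 + (-122 - 48)/(78 - 48))/8433 = (-29464 - 170/30)*(1/8433) = (-29464 + (1/30)*(-170))*(1/8433) = (-29464 - 17/3)*(1/8433) = -88409/3*1/8433 = -88409/25299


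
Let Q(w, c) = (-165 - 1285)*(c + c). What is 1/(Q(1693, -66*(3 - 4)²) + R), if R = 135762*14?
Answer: 1/2092068 ≈ 4.7800e-7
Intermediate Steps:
Q(w, c) = -2900*c
R = 1900668
1/(Q(1693, -66*(3 - 4)²) + R) = 1/(-(-191400)*(3 - 4)² + 1900668) = 1/(-(-191400)*(-1)² + 1900668) = 1/(-(-191400) + 1900668) = 1/(-2900*(-66) + 1900668) = 1/(191400 + 1900668) = 1/2092068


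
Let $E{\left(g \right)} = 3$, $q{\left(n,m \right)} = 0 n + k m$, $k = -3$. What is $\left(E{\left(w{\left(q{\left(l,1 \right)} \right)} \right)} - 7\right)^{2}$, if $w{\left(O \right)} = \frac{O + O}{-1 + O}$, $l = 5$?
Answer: $16$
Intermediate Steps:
$q{\left(n,m \right)} = - 3 m$ ($q{\left(n,m \right)} = 0 n - 3 m = 0 - 3 m = - 3 m$)
$w{\left(O \right)} = \frac{2 O}{-1 + O}$
$\left(E{\left(w{\left(q{\left(l,1 \right)} \right)} \right)} - 7\right)^{2} = \left(3 - 7\right)^{2} = \left(-4\right)^{2} = 16$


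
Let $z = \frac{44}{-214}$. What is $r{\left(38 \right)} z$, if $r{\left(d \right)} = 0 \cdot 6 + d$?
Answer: $- \frac{836}{107} \approx -7.8131$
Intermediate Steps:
$r{\left(d \right)} = d$ ($r{\left(d \right)} = 0 + d = d$)
$z = - \frac{22}{107}$ ($z = 44 \left(- \frac{1}{214}\right) = - \frac{22}{107} \approx -0.20561$)
$r{\left(38 \right)} z = 38 \left(- \frac{22}{107}\right) = - \frac{836}{107}$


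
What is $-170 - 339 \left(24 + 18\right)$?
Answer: $-14408$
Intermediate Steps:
$-170 - 339 \left(24 + 18\right) = -170 - 14238 = -14408$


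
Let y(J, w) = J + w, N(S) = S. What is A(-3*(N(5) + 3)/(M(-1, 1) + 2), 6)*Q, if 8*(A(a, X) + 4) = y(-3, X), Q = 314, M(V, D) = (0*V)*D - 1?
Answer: -4553/4 ≈ -1138.3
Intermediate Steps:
M(V, D) = -1 (M(V, D) = 0*D - 1 = 0 - 1 = -1)
A(a, X) = -35/8 + X/8 (A(a, X) = -4 + (-3 + X)/8 = -4 + (-3/8 + X/8) = -35/8 + X/8)
A(-3*(N(5) + 3)/(M(-1, 1) + 2), 6)*Q = (-35/8 + (⅛)*6)*314 = (-35/8 + ¾)*314 = -29/8*314 = -4553/4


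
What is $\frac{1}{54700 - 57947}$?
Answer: $- \frac{1}{3247} \approx -0.00030798$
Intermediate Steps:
$\frac{1}{54700 - 57947} = \frac{1}{-3247} = - \frac{1}{3247}$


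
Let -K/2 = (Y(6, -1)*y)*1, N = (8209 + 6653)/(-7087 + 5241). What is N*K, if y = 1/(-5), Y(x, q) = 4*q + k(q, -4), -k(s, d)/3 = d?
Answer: -118896/4615 ≈ -25.763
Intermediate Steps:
k(s, d) = -3*d
N = -7431/923 (N = 14862/(-1846) = 14862*(-1/1846) = -7431/923 ≈ -8.0509)
Y(x, q) = 12 + 4*q (Y(x, q) = 4*q - 3*(-4) = 4*q + 12 = 12 + 4*q)
y = -⅕ (y = 1*(-⅕) = -⅕ ≈ -0.20000)
K = 16/5 (K = -2*(12 + 4*(-1))*(-⅕) = -2*(12 - 4)*(-⅕) = -2*8*(-⅕) = -(-16)/5 = -2*(-8/5) = 16/5 ≈ 3.2000)
N*K = -7431/923*16/5 = -118896/4615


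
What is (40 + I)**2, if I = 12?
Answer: 2704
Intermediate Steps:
(40 + I)**2 = (40 + 12)**2 = 52**2 = 2704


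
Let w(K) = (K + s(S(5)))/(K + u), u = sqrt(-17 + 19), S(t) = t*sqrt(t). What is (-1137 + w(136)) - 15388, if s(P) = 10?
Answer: -152796747/9247 - 73*sqrt(2)/9247 ≈ -16524.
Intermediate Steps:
S(t) = t**(3/2)
u = sqrt(2) ≈ 1.4142
w(K) = (10 + K)/(K + sqrt(2)) (w(K) = (K + 10)/(K + sqrt(2)) = (10 + K)/(K + sqrt(2)))
(-1137 + w(136)) - 15388 = (-1137 + (10 + 136)/(136 + sqrt(2))) - 15388 = (-1137 + 146/(136 + sqrt(2))) - 15388 = -16525 + 146/(136 + sqrt(2))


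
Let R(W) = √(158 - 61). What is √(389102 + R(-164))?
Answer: √(389102 + √97) ≈ 623.79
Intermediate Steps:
R(W) = √97
√(389102 + R(-164)) = √(389102 + √97)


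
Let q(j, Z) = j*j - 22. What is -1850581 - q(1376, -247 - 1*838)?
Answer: -3743935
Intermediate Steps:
q(j, Z) = -22 + j² (q(j, Z) = j² - 22 = -22 + j²)
-1850581 - q(1376, -247 - 1*838) = -1850581 - (-22 + 1376²) = -1850581 - (-22 + 1893376) = -1850581 - 1*1893354 = -1850581 - 1893354 = -3743935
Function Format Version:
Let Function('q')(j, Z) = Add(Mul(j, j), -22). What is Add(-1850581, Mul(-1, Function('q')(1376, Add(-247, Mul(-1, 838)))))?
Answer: -3743935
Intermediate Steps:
Function('q')(j, Z) = Add(-22, Pow(j, 2)) (Function('q')(j, Z) = Add(Pow(j, 2), -22) = Add(-22, Pow(j, 2)))
Add(-1850581, Mul(-1, Function('q')(1376, Add(-247, Mul(-1, 838))))) = Add(-1850581, Mul(-1, Add(-22, Pow(1376, 2)))) = Add(-1850581, Mul(-1, Add(-22, 1893376))) = Add(-1850581, Mul(-1, 1893354)) = Add(-1850581, -1893354) = -3743935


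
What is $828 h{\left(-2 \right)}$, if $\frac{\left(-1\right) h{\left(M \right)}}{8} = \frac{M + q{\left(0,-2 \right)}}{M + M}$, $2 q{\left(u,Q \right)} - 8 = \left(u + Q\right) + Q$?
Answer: $0$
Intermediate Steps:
$q{\left(u,Q \right)} = 4 + Q + \frac{u}{2}$ ($q{\left(u,Q \right)} = 4 + \frac{\left(u + Q\right) + Q}{2} = 4 + \frac{\left(Q + u\right) + Q}{2} = 4 + \frac{u + 2 Q}{2} = 4 + \left(Q + \frac{u}{2}\right) = 4 + Q + \frac{u}{2}$)
$h{\left(M \right)} = - \frac{4 \left(2 + M\right)}{M}$ ($h{\left(M \right)} = - 8 \frac{M + \left(4 - 2 + \frac{1}{2} \cdot 0\right)}{M + M} = - 8 \frac{M + \left(4 - 2 + 0\right)}{2 M} = - 8 \left(M + 2\right) \frac{1}{2 M} = - 8 \left(2 + M\right) \frac{1}{2 M} = - 8 \frac{2 + M}{2 M} = - \frac{4 \left(2 + M\right)}{M}$)
$828 h{\left(-2 \right)} = 828 \left(-4 - \frac{8}{-2}\right) = 828 \left(-4 - -4\right) = 828 \left(-4 + 4\right) = 828 \cdot 0 = 0$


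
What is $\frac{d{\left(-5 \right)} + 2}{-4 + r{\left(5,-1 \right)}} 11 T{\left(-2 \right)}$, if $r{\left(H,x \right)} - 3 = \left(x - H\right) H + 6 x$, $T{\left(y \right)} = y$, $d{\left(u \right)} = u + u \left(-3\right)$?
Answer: $\frac{264}{37} \approx 7.1351$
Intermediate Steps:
$d{\left(u \right)} = - 2 u$ ($d{\left(u \right)} = u - 3 u = - 2 u$)
$r{\left(H,x \right)} = 3 + 6 x + H \left(x - H\right)$ ($r{\left(H,x \right)} = 3 + \left(\left(x - H\right) H + 6 x\right) = 3 + \left(H \left(x - H\right) + 6 x\right) = 3 + \left(6 x + H \left(x - H\right)\right) = 3 + 6 x + H \left(x - H\right)$)
$\frac{d{\left(-5 \right)} + 2}{-4 + r{\left(5,-1 \right)}} 11 T{\left(-2 \right)} = \frac{\left(-2\right) \left(-5\right) + 2}{-4 + \left(3 - 5^{2} + 6 \left(-1\right) + 5 \left(-1\right)\right)} 11 \left(-2\right) = \frac{10 + 2}{-4 - 33} \cdot 11 \left(-2\right) = \frac{12}{-4 - 33} \cdot 11 \left(-2\right) = \frac{12}{-37} \cdot 11 \left(-2\right) = 12 \left(- \frac{1}{37}\right) 11 \left(-2\right) = \left(- \frac{12}{37}\right) 11 \left(-2\right) = \left(- \frac{132}{37}\right) \left(-2\right) = \frac{264}{37}$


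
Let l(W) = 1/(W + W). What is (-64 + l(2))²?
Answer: 65025/16 ≈ 4064.1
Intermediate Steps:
l(W) = 1/(2*W)
(-64 + l(2))² = (-64 + (½)/2)² = (-64 + (½)*(½))² = (-64 + ¼)² = (-255/4)² = 65025/16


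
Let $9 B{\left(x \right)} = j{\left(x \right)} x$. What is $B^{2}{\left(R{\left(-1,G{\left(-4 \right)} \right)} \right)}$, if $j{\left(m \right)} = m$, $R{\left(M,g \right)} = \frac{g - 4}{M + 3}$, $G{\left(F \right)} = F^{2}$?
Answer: $16$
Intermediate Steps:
$R{\left(M,g \right)} = \frac{-4 + g}{3 + M}$
$B{\left(x \right)} = \frac{x^{2}}{9}$ ($B{\left(x \right)} = \frac{x x}{9} = \frac{x^{2}}{9}$)
$B^{2}{\left(R{\left(-1,G{\left(-4 \right)} \right)} \right)} = \left(\frac{\left(\frac{-4 + \left(-4\right)^{2}}{3 - 1}\right)^{2}}{9}\right)^{2} = \left(\frac{\left(\frac{-4 + 16}{2}\right)^{2}}{9}\right)^{2} = \left(\frac{\left(\frac{1}{2} \cdot 12\right)^{2}}{9}\right)^{2} = \left(\frac{6^{2}}{9}\right)^{2} = \left(\frac{1}{9} \cdot 36\right)^{2} = 4^{2} = 16$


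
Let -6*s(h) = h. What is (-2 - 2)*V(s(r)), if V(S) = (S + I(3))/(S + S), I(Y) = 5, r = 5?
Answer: 10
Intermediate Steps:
s(h) = -h/6
V(S) = (5 + S)/(2*S) (V(S) = (S + 5)/(S + S) = (5 + S)/((2*S)) = (5 + S)*(1/(2*S)) = (5 + S)/(2*S))
(-2 - 2)*V(s(r)) = (-2 - 2)*((5 - ⅙*5)/(2*((-⅙*5)))) = -2*(5 - ⅚)/(-⅚) = -2*(-6)*25/(5*6) = -4*(-5/2) = 10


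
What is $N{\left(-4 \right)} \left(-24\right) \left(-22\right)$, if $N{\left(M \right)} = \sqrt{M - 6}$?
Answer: $528 i \sqrt{10} \approx 1669.7 i$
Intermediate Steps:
$N{\left(M \right)} = \sqrt{-6 + M}$
$N{\left(-4 \right)} \left(-24\right) \left(-22\right) = \sqrt{-6 - 4} \left(-24\right) \left(-22\right) = \sqrt{-10} \left(-24\right) \left(-22\right) = i \sqrt{10} \left(-24\right) \left(-22\right) = - 24 i \sqrt{10} \left(-22\right) = 528 i \sqrt{10}$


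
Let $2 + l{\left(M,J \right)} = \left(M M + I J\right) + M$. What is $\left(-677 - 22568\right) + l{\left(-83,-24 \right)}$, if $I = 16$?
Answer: $-16825$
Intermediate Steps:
$l{\left(M,J \right)} = -2 + M + M^{2} + 16 J$ ($l{\left(M,J \right)} = -2 + \left(\left(M M + 16 J\right) + M\right) = -2 + \left(\left(M^{2} + 16 J\right) + M\right) = -2 + \left(M + M^{2} + 16 J\right) = -2 + M + M^{2} + 16 J$)
$\left(-677 - 22568\right) + l{\left(-83,-24 \right)} = \left(-677 - 22568\right) + \left(-2 - 83 + \left(-83\right)^{2} + 16 \left(-24\right)\right) = -23245 - -6420 = -23245 + 6420 = -16825$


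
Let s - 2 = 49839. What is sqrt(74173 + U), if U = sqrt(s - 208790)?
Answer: sqrt(74173 + 87*I*sqrt(21)) ≈ 272.35 + 0.7319*I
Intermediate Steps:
s = 49841 (s = 2 + 49839 = 49841)
U = 87*I*sqrt(21) (U = sqrt(49841 - 208790) = sqrt(-158949) = 87*I*sqrt(21) ≈ 398.68*I)
sqrt(74173 + U) = sqrt(74173 + 87*I*sqrt(21))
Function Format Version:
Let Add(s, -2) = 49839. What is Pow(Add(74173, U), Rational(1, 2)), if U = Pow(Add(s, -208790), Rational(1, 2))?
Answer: Pow(Add(74173, Mul(87, I, Pow(21, Rational(1, 2)))), Rational(1, 2)) ≈ Add(272.35, Mul(0.7319, I))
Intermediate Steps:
s = 49841 (s = Add(2, 49839) = 49841)
U = Mul(87, I, Pow(21, Rational(1, 2))) (U = Pow(Add(49841, -208790), Rational(1, 2)) = Pow(-158949, Rational(1, 2)) = Mul(87, I, Pow(21, Rational(1, 2))) ≈ Mul(398.68, I))
Pow(Add(74173, U), Rational(1, 2)) = Pow(Add(74173, Mul(87, I, Pow(21, Rational(1, 2)))), Rational(1, 2))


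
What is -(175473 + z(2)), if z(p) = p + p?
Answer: -175477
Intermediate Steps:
z(p) = 2*p
-(175473 + z(2)) = -(175473 + 2*2) = -(175473 + 4) = -1*175477 = -175477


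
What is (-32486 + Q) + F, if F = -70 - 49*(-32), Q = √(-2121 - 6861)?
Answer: -30988 + 3*I*√998 ≈ -30988.0 + 94.773*I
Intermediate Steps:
Q = 3*I*√998 (Q = √(-8982) = 3*I*√998 ≈ 94.773*I)
F = 1498 (F = -70 + 1568 = 1498)
(-32486 + Q) + F = (-32486 + 3*I*√998) + 1498 = -30988 + 3*I*√998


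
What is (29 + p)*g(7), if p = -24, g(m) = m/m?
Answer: 5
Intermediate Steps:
g(m) = 1
(29 + p)*g(7) = (29 - 24)*1 = 5*1 = 5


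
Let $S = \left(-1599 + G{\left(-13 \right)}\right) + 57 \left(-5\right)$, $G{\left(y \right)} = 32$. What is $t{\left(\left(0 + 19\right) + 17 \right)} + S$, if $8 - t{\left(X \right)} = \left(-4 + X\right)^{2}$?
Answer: $-2868$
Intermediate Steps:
$t{\left(X \right)} = 8 - \left(-4 + X\right)^{2}$
$S = -1852$ ($S = \left(-1599 + 32\right) + 57 \left(-5\right) = -1567 - 285 = -1852$)
$t{\left(\left(0 + 19\right) + 17 \right)} + S = \left(8 - \left(-4 + \left(\left(0 + 19\right) + 17\right)\right)^{2}\right) - 1852 = \left(8 - \left(-4 + \left(19 + 17\right)\right)^{2}\right) - 1852 = \left(8 - \left(-4 + 36\right)^{2}\right) - 1852 = \left(8 - 32^{2}\right) - 1852 = \left(8 - 1024\right) - 1852 = -1016 - 1852 = -2868$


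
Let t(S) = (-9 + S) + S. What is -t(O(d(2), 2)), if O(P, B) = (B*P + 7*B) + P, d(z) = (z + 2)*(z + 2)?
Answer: -115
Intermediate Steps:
d(z) = (2 + z)² (d(z) = (2 + z)*(2 + z) = (2 + z)²)
O(P, B) = P + 7*B + B*P (O(P, B) = (7*B + B*P) + P = P + 7*B + B*P)
t(S) = -9 + 2*S
-t(O(d(2), 2)) = -(-9 + 2*((2 + 2)² + 7*2 + 2*(2 + 2)²)) = -(-9 + 2*(4² + 14 + 2*4²)) = -(-9 + 2*(16 + 14 + 2*16)) = -(-9 + 2*(16 + 14 + 32)) = -(-9 + 2*62) = -(-9 + 124) = -1*115 = -115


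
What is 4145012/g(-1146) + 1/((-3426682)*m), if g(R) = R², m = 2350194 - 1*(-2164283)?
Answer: 16030499278325030113/5079143604460770306 ≈ 3.1561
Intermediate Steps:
m = 4514477 (m = 2350194 + 2164283 = 4514477)
4145012/g(-1146) + 1/((-3426682)*m) = 4145012/((-1146)²) + 1/(-3426682*4514477) = 4145012/1313316 - 1/3426682*1/4514477 = 4145012*(1/1313316) - 1/15469677075314 = 1036253/328329 - 1/15469677075314 = 16030499278325030113/5079143604460770306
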